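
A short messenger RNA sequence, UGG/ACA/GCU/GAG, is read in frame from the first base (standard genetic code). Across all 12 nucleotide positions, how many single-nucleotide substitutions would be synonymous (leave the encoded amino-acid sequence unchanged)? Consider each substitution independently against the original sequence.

7

Codon 1 (UGG, Trp): 0 synonymous substitutions.
Codon 2 (ACA, Thr): 3 synonymous substitutions.
Codon 3 (GCU, Ala): 3 synonymous substitutions.
Codon 4 (GAG, Glu): 1 synonymous substitution.
Total: 0 + 3 + 3 + 1 = 7.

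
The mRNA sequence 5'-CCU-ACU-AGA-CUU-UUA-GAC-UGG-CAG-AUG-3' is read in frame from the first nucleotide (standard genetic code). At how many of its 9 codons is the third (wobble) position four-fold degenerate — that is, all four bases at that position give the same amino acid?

3

Codon 1 CCU (Pro): third position 4-fold.
Codon 2 ACU (Thr): third position 4-fold.
Codon 3 AGA (Arg): third position 2-fold.
Codon 4 CUU (Leu): third position 4-fold.
Codon 5 UUA (Leu): third position 2-fold.
Codon 6 GAC (Asp): third position 2-fold.
Codon 7 UGG (Trp): third position 1-fold.
Codon 8 CAG (Gln): third position 2-fold.
Codon 9 AUG (Met): third position 1-fold.
Four-fold degenerate third positions: 3.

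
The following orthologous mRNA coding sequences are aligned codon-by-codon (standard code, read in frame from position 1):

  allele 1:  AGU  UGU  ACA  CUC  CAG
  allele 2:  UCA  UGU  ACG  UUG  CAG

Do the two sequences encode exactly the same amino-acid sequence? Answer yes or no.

yes

Codon 1: AGU Ser / UCA Ser — synonymous.
Codon 2: UGU Cys / UGU Cys — identical.
Codon 3: ACA Thr / ACG Thr — synonymous.
Codon 4: CUC Leu / UUG Leu — synonymous.
Codon 5: CAG Gln / CAG Gln — identical.
Nonsynonymous differences: 0 → same protein.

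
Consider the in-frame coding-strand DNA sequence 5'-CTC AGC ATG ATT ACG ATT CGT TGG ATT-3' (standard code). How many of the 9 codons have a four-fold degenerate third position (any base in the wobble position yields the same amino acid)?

Codon 1 CTC (Leu): third position 4-fold.
Codon 2 AGC (Ser): third position 2-fold.
Codon 3 ATG (Met): third position 1-fold.
Codon 4 ATT (Ile): third position 3-fold.
Codon 5 ACG (Thr): third position 4-fold.
Codon 6 ATT (Ile): third position 3-fold.
Codon 7 CGT (Arg): third position 4-fold.
Codon 8 TGG (Trp): third position 1-fold.
Codon 9 ATT (Ile): third position 3-fold.
Four-fold degenerate third positions: 3.

3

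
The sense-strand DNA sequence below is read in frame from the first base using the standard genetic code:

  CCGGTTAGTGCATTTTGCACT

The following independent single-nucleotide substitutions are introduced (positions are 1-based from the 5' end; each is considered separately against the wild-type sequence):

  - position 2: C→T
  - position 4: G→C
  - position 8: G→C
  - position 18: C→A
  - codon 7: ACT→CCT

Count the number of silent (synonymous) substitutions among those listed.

0

Codon 1: CCG (Pro) → CTG (Leu) — missense.
Codon 2: GTT (Val) → CTT (Leu) — missense.
Codon 3: AGT (Ser) → ACT (Thr) — missense.
Codon 6: TGC (Cys) → TGA (Stop) — nonsense.
Codon 7: ACT (Thr) → CCT (Pro) — missense.
Synonymous: 0 of 5.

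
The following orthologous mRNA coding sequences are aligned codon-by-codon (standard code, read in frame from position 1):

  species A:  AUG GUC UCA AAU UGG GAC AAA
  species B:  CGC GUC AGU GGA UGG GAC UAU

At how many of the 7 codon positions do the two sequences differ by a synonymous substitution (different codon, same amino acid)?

1

Codon 1: AUG Met / CGC Arg — nonsynonymous.
Codon 2: GUC Val / GUC Val — identical.
Codon 3: UCA Ser / AGU Ser — synonymous.
Codon 4: AAU Asn / GGA Gly — nonsynonymous.
Codon 5: UGG Trp / UGG Trp — identical.
Codon 6: GAC Asp / GAC Asp — identical.
Codon 7: AAA Lys / UAU Tyr — nonsynonymous.
Synonymous differences: 1.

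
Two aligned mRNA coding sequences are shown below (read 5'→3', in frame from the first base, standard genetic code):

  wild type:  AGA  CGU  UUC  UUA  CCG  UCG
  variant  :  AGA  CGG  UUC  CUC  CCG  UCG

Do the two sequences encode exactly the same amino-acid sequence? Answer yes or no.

yes

Codon 1: AGA Arg / AGA Arg — identical.
Codon 2: CGU Arg / CGG Arg — synonymous.
Codon 3: UUC Phe / UUC Phe — identical.
Codon 4: UUA Leu / CUC Leu — synonymous.
Codon 5: CCG Pro / CCG Pro — identical.
Codon 6: UCG Ser / UCG Ser — identical.
Nonsynonymous differences: 0 → same protein.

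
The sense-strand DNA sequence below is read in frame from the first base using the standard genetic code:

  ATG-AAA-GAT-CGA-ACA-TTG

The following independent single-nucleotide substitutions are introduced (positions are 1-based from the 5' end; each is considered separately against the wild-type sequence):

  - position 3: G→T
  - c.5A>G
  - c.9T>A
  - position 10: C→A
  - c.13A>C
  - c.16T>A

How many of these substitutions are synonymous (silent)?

1

Codon 1: ATG (Met) → ATT (Ile) — missense.
Codon 2: AAA (Lys) → AGA (Arg) — missense.
Codon 3: GAT (Asp) → GAA (Glu) — missense.
Codon 4: CGA (Arg) → AGA (Arg) — synonymous.
Codon 5: ACA (Thr) → CCA (Pro) — missense.
Codon 6: TTG (Leu) → ATG (Met) — missense.
Synonymous: 1 of 6.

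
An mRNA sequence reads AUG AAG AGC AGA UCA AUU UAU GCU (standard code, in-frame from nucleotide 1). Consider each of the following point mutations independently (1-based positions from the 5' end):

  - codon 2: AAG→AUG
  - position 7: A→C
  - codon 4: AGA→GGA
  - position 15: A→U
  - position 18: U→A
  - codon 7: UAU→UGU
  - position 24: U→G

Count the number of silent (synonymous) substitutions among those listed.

3

Codon 2: AAG (Lys) → AUG (Met) — missense.
Codon 3: AGC (Ser) → CGC (Arg) — missense.
Codon 4: AGA (Arg) → GGA (Gly) — missense.
Codon 5: UCA (Ser) → UCU (Ser) — synonymous.
Codon 6: AUU (Ile) → AUA (Ile) — synonymous.
Codon 7: UAU (Tyr) → UGU (Cys) — missense.
Codon 8: GCU (Ala) → GCG (Ala) — synonymous.
Synonymous: 3 of 7.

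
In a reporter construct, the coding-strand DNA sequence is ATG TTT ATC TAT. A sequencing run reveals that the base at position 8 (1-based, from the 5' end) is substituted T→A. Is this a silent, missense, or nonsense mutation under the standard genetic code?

missense

Position 8 falls in codon 3: ATC → Ile.
After the substitution the codon is AAC → Asn.
Ile ≠ Asn, so this is a missense mutation.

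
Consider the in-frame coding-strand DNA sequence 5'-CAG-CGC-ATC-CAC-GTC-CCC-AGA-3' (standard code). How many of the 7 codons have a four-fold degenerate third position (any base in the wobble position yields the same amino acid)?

Codon 1 CAG (Gln): third position 2-fold.
Codon 2 CGC (Arg): third position 4-fold.
Codon 3 ATC (Ile): third position 3-fold.
Codon 4 CAC (His): third position 2-fold.
Codon 5 GTC (Val): third position 4-fold.
Codon 6 CCC (Pro): third position 4-fold.
Codon 7 AGA (Arg): third position 2-fold.
Four-fold degenerate third positions: 3.

3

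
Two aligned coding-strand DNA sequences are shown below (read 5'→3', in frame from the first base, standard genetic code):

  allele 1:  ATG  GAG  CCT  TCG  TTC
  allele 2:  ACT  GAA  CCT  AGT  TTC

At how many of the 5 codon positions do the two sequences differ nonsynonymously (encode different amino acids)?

1

Codon 1: ATG Met / ACT Thr — nonsynonymous.
Codon 2: GAG Glu / GAA Glu — synonymous.
Codon 3: CCT Pro / CCT Pro — identical.
Codon 4: TCG Ser / AGT Ser — synonymous.
Codon 5: TTC Phe / TTC Phe — identical.
Nonsynonymous differences: 1.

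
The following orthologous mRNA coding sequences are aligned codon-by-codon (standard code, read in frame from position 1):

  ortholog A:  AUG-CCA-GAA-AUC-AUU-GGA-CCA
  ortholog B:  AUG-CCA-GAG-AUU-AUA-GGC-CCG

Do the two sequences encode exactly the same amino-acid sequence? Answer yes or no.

Codon 1: AUG Met / AUG Met — identical.
Codon 2: CCA Pro / CCA Pro — identical.
Codon 3: GAA Glu / GAG Glu — synonymous.
Codon 4: AUC Ile / AUU Ile — synonymous.
Codon 5: AUU Ile / AUA Ile — synonymous.
Codon 6: GGA Gly / GGC Gly — synonymous.
Codon 7: CCA Pro / CCG Pro — synonymous.
Nonsynonymous differences: 0 → same protein.

yes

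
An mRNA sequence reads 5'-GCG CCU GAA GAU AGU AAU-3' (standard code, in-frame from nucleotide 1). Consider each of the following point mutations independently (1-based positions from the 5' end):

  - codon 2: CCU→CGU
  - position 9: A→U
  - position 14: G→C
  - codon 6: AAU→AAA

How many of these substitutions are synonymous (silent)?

0

Codon 2: CCU (Pro) → CGU (Arg) — missense.
Codon 3: GAA (Glu) → GAU (Asp) — missense.
Codon 5: AGU (Ser) → ACU (Thr) — missense.
Codon 6: AAU (Asn) → AAA (Lys) — missense.
Synonymous: 0 of 4.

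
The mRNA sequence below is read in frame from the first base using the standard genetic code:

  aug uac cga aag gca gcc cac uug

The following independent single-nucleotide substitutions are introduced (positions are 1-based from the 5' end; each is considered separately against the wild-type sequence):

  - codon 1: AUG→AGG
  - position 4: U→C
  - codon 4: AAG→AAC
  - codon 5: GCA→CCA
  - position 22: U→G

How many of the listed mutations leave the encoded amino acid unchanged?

0

Codon 1: AUG (Met) → AGG (Arg) — missense.
Codon 2: UAC (Tyr) → CAC (His) — missense.
Codon 4: AAG (Lys) → AAC (Asn) — missense.
Codon 5: GCA (Ala) → CCA (Pro) — missense.
Codon 8: UUG (Leu) → GUG (Val) — missense.
Synonymous: 0 of 5.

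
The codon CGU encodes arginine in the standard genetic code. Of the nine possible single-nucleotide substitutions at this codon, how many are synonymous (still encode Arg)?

Position 1: none → 0 synonymous.
Position 2: none → 0 synonymous.
Position 3: CGC, CGA, CGG → 3 synonymous.
Total: 0 + 0 + 3 = 3.

3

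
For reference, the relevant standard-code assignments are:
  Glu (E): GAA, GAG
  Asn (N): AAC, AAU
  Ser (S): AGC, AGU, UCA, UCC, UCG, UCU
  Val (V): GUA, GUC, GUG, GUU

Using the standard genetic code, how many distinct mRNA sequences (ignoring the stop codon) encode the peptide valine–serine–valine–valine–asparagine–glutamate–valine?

Val: 4 codons.
Ser: 6 codons.
Val: 4 codons.
Val: 4 codons.
Asn: 2 codons.
Glu: 2 codons.
Val: 4 codons.
4 × 6 × 4 × 4 × 2 × 2 × 4 = 6144.

6144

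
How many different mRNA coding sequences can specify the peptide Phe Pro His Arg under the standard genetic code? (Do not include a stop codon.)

96

Phe: 2 codons.
Pro: 4 codons.
His: 2 codons.
Arg: 6 codons.
2 × 4 × 2 × 6 = 96.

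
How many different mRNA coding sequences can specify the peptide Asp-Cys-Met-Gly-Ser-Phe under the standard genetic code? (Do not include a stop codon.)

192

Asp: 2 codons.
Cys: 2 codons.
Met: 1 codon.
Gly: 4 codons.
Ser: 6 codons.
Phe: 2 codons.
2 × 2 × 1 × 4 × 6 × 2 = 192.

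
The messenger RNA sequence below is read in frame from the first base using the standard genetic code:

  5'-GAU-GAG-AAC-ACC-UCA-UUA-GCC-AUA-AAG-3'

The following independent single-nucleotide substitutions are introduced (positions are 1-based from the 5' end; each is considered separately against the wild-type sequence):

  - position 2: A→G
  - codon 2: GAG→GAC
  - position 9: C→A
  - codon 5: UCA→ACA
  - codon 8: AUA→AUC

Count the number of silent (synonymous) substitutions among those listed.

1

Codon 1: GAU (Asp) → GGU (Gly) — missense.
Codon 2: GAG (Glu) → GAC (Asp) — missense.
Codon 3: AAC (Asn) → AAA (Lys) — missense.
Codon 5: UCA (Ser) → ACA (Thr) — missense.
Codon 8: AUA (Ile) → AUC (Ile) — synonymous.
Synonymous: 1 of 5.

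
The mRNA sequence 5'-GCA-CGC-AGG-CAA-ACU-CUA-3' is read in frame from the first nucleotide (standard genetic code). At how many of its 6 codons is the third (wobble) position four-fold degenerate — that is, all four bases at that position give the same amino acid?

4

Codon 1 GCA (Ala): third position 4-fold.
Codon 2 CGC (Arg): third position 4-fold.
Codon 3 AGG (Arg): third position 2-fold.
Codon 4 CAA (Gln): third position 2-fold.
Codon 5 ACU (Thr): third position 4-fold.
Codon 6 CUA (Leu): third position 4-fold.
Four-fold degenerate third positions: 4.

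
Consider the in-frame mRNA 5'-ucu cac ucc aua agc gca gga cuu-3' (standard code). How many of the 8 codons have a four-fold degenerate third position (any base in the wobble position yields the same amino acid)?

5

Codon 1 UCU (Ser): third position 4-fold.
Codon 2 CAC (His): third position 2-fold.
Codon 3 UCC (Ser): third position 4-fold.
Codon 4 AUA (Ile): third position 3-fold.
Codon 5 AGC (Ser): third position 2-fold.
Codon 6 GCA (Ala): third position 4-fold.
Codon 7 GGA (Gly): third position 4-fold.
Codon 8 CUU (Leu): third position 4-fold.
Four-fold degenerate third positions: 5.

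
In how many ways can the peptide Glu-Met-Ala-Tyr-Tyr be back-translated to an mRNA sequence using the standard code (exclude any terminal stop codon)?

32

Glu: 2 codons.
Met: 1 codon.
Ala: 4 codons.
Tyr: 2 codons.
Tyr: 2 codons.
2 × 1 × 4 × 2 × 2 = 32.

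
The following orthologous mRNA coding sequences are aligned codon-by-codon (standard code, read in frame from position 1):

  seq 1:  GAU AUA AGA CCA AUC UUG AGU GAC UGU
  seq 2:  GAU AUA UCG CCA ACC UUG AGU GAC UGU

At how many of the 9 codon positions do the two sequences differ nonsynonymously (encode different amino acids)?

2

Codon 1: GAU Asp / GAU Asp — identical.
Codon 2: AUA Ile / AUA Ile — identical.
Codon 3: AGA Arg / UCG Ser — nonsynonymous.
Codon 4: CCA Pro / CCA Pro — identical.
Codon 5: AUC Ile / ACC Thr — nonsynonymous.
Codon 6: UUG Leu / UUG Leu — identical.
Codon 7: AGU Ser / AGU Ser — identical.
Codon 8: GAC Asp / GAC Asp — identical.
Codon 9: UGU Cys / UGU Cys — identical.
Nonsynonymous differences: 2.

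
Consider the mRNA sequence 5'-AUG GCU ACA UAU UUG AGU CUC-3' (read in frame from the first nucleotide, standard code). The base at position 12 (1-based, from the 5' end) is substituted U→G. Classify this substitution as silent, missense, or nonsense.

Position 12 falls in codon 4: UAU → Tyr.
After the substitution the codon is UAG → Stop.
The new codon is a stop codon, so this is a nonsense mutation.

nonsense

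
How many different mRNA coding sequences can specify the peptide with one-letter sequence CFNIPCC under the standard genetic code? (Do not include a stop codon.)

384

Cys: 2 codons.
Phe: 2 codons.
Asn: 2 codons.
Ile: 3 codons.
Pro: 4 codons.
Cys: 2 codons.
Cys: 2 codons.
2 × 2 × 2 × 3 × 4 × 2 × 2 = 384.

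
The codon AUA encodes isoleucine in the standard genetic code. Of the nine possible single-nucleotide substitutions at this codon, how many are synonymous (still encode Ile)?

Position 1: none → 0 synonymous.
Position 2: none → 0 synonymous.
Position 3: AUU, AUC → 2 synonymous.
Total: 0 + 0 + 2 = 2.

2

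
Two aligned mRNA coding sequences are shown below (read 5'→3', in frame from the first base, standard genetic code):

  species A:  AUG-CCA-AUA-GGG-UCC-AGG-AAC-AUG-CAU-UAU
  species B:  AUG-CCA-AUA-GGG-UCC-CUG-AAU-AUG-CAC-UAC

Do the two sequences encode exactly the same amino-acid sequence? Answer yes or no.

Codon 1: AUG Met / AUG Met — identical.
Codon 2: CCA Pro / CCA Pro — identical.
Codon 3: AUA Ile / AUA Ile — identical.
Codon 4: GGG Gly / GGG Gly — identical.
Codon 5: UCC Ser / UCC Ser — identical.
Codon 6: AGG Arg / CUG Leu — nonsynonymous.
Codon 7: AAC Asn / AAU Asn — synonymous.
Codon 8: AUG Met / AUG Met — identical.
Codon 9: CAU His / CAC His — synonymous.
Codon 10: UAU Tyr / UAC Tyr — synonymous.
Nonsynonymous differences: 1 → different protein.

no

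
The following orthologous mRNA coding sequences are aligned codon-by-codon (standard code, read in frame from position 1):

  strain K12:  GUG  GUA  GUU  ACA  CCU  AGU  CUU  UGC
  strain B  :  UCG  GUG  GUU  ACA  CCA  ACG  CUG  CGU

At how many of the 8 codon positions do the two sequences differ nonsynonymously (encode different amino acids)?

3

Codon 1: GUG Val / UCG Ser — nonsynonymous.
Codon 2: GUA Val / GUG Val — synonymous.
Codon 3: GUU Val / GUU Val — identical.
Codon 4: ACA Thr / ACA Thr — identical.
Codon 5: CCU Pro / CCA Pro — synonymous.
Codon 6: AGU Ser / ACG Thr — nonsynonymous.
Codon 7: CUU Leu / CUG Leu — synonymous.
Codon 8: UGC Cys / CGU Arg — nonsynonymous.
Nonsynonymous differences: 3.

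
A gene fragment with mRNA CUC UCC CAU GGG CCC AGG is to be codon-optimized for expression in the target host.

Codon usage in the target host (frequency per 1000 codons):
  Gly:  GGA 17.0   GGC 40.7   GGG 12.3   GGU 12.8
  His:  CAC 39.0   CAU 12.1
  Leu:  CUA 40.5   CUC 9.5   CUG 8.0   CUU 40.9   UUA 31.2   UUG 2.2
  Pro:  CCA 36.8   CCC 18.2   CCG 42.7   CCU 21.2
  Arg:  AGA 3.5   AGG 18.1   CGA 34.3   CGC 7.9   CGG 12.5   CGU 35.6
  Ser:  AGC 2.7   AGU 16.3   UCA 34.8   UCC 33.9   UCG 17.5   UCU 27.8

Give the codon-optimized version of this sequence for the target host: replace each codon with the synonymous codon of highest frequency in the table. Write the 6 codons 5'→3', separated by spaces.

CUU UCA CAC GGC CCG CGU

Codon 1 (Leu): best is CUU at 40.9.
Codon 2 (Ser): best is UCA at 34.8.
Codon 3 (His): best is CAC at 39.0.
Codon 4 (Gly): best is GGC at 40.7.
Codon 5 (Pro): best is CCG at 42.7.
Codon 6 (Arg): best is CGU at 35.6.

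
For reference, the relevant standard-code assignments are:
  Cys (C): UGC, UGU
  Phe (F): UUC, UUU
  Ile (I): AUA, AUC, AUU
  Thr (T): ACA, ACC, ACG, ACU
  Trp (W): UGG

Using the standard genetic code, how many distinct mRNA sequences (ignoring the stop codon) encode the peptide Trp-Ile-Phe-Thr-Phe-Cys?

Trp: 1 codon.
Ile: 3 codons.
Phe: 2 codons.
Thr: 4 codons.
Phe: 2 codons.
Cys: 2 codons.
1 × 3 × 2 × 4 × 2 × 2 = 96.

96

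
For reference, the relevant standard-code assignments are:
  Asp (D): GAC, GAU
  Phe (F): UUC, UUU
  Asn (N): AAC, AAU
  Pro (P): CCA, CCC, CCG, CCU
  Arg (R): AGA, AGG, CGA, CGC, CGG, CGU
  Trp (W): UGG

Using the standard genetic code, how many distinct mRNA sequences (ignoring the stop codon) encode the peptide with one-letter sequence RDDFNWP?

Arg: 6 codons.
Asp: 2 codons.
Asp: 2 codons.
Phe: 2 codons.
Asn: 2 codons.
Trp: 1 codon.
Pro: 4 codons.
6 × 2 × 2 × 2 × 2 × 1 × 4 = 384.

384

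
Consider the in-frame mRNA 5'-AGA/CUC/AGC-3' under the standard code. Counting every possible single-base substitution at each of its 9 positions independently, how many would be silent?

6

Codon 1 (AGA, Arg): 2 synonymous substitutions.
Codon 2 (CUC, Leu): 3 synonymous substitutions.
Codon 3 (AGC, Ser): 1 synonymous substitution.
Total: 2 + 3 + 1 = 6.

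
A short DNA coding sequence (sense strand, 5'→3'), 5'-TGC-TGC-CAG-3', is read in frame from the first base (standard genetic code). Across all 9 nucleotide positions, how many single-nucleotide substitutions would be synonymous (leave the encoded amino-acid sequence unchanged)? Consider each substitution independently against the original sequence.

Codon 1 (TGC, Cys): 1 synonymous substitution.
Codon 2 (TGC, Cys): 1 synonymous substitution.
Codon 3 (CAG, Gln): 1 synonymous substitution.
Total: 1 + 1 + 1 = 3.

3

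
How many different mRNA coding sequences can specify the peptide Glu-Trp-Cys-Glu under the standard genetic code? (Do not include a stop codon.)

Glu: 2 codons.
Trp: 1 codon.
Cys: 2 codons.
Glu: 2 codons.
2 × 1 × 2 × 2 = 8.

8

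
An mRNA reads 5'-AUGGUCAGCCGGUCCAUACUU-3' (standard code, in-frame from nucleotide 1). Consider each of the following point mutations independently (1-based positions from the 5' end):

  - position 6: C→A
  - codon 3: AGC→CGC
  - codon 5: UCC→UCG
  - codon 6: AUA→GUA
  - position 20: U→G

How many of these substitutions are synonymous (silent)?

2

Codon 2: GUC (Val) → GUA (Val) — synonymous.
Codon 3: AGC (Ser) → CGC (Arg) — missense.
Codon 5: UCC (Ser) → UCG (Ser) — synonymous.
Codon 6: AUA (Ile) → GUA (Val) — missense.
Codon 7: CUU (Leu) → CGU (Arg) — missense.
Synonymous: 2 of 5.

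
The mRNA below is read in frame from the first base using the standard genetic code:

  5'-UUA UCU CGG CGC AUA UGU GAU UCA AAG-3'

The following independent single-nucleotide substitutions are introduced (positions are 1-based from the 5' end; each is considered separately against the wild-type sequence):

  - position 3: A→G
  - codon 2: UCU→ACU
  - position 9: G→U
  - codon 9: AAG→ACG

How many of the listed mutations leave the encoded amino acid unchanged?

Codon 1: UUA (Leu) → UUG (Leu) — synonymous.
Codon 2: UCU (Ser) → ACU (Thr) — missense.
Codon 3: CGG (Arg) → CGU (Arg) — synonymous.
Codon 9: AAG (Lys) → ACG (Thr) — missense.
Synonymous: 2 of 4.

2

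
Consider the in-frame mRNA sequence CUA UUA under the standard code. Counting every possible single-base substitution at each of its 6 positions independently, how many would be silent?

Codon 1 (CUA, Leu): 4 synonymous substitutions.
Codon 2 (UUA, Leu): 2 synonymous substitutions.
Total: 4 + 2 = 6.

6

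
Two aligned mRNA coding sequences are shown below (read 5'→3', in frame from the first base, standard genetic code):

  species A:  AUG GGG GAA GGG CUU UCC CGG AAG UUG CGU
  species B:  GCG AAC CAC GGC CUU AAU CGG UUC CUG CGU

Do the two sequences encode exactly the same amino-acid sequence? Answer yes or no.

no

Codon 1: AUG Met / GCG Ala — nonsynonymous.
Codon 2: GGG Gly / AAC Asn — nonsynonymous.
Codon 3: GAA Glu / CAC His — nonsynonymous.
Codon 4: GGG Gly / GGC Gly — synonymous.
Codon 5: CUU Leu / CUU Leu — identical.
Codon 6: UCC Ser / AAU Asn — nonsynonymous.
Codon 7: CGG Arg / CGG Arg — identical.
Codon 8: AAG Lys / UUC Phe — nonsynonymous.
Codon 9: UUG Leu / CUG Leu — synonymous.
Codon 10: CGU Arg / CGU Arg — identical.
Nonsynonymous differences: 5 → different protein.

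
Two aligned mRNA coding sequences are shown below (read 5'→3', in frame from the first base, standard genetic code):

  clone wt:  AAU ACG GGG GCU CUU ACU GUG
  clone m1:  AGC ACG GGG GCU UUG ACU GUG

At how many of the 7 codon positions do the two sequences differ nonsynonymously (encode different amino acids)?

Codon 1: AAU Asn / AGC Ser — nonsynonymous.
Codon 2: ACG Thr / ACG Thr — identical.
Codon 3: GGG Gly / GGG Gly — identical.
Codon 4: GCU Ala / GCU Ala — identical.
Codon 5: CUU Leu / UUG Leu — synonymous.
Codon 6: ACU Thr / ACU Thr — identical.
Codon 7: GUG Val / GUG Val — identical.
Nonsynonymous differences: 1.

1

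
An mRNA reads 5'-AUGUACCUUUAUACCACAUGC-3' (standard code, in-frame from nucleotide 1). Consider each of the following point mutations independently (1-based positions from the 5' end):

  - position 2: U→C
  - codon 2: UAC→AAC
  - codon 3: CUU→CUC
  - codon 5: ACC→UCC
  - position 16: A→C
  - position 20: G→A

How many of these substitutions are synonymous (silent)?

1

Codon 1: AUG (Met) → ACG (Thr) — missense.
Codon 2: UAC (Tyr) → AAC (Asn) — missense.
Codon 3: CUU (Leu) → CUC (Leu) — synonymous.
Codon 5: ACC (Thr) → UCC (Ser) — missense.
Codon 6: ACA (Thr) → CCA (Pro) — missense.
Codon 7: UGC (Cys) → UAC (Tyr) — missense.
Synonymous: 1 of 6.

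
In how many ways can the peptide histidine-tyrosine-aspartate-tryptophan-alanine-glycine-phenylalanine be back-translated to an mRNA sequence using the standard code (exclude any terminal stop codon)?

256

His: 2 codons.
Tyr: 2 codons.
Asp: 2 codons.
Trp: 1 codon.
Ala: 4 codons.
Gly: 4 codons.
Phe: 2 codons.
2 × 2 × 2 × 1 × 4 × 4 × 2 = 256.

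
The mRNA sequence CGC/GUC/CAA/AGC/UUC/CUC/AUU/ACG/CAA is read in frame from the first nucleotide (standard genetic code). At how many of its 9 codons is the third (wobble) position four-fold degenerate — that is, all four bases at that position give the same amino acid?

Codon 1 CGC (Arg): third position 4-fold.
Codon 2 GUC (Val): third position 4-fold.
Codon 3 CAA (Gln): third position 2-fold.
Codon 4 AGC (Ser): third position 2-fold.
Codon 5 UUC (Phe): third position 2-fold.
Codon 6 CUC (Leu): third position 4-fold.
Codon 7 AUU (Ile): third position 3-fold.
Codon 8 ACG (Thr): third position 4-fold.
Codon 9 CAA (Gln): third position 2-fold.
Four-fold degenerate third positions: 4.

4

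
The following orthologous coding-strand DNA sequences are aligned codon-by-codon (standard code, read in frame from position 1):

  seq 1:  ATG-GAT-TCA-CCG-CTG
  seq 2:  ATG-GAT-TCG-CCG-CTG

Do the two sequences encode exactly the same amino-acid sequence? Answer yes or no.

Codon 1: ATG Met / ATG Met — identical.
Codon 2: GAT Asp / GAT Asp — identical.
Codon 3: TCA Ser / TCG Ser — synonymous.
Codon 4: CCG Pro / CCG Pro — identical.
Codon 5: CTG Leu / CTG Leu — identical.
Nonsynonymous differences: 0 → same protein.

yes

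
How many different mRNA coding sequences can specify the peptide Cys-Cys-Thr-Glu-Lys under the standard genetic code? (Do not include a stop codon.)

64

Cys: 2 codons.
Cys: 2 codons.
Thr: 4 codons.
Glu: 2 codons.
Lys: 2 codons.
2 × 2 × 4 × 2 × 2 = 64.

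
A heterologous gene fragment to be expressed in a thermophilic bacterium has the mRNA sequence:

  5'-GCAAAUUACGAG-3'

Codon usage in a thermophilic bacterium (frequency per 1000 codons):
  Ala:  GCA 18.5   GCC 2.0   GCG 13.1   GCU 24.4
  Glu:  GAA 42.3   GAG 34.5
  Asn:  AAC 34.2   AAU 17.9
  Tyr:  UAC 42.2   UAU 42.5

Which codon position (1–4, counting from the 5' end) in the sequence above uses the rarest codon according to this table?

2

Codon 1 GCA (Ala): 18.5 per 1000.
Codon 2 AAU (Asn): 17.9 per 1000.
Codon 3 UAC (Tyr): 42.2 per 1000.
Codon 4 GAG (Glu): 34.5 per 1000.
Lowest frequency is 17.9 at codon 2.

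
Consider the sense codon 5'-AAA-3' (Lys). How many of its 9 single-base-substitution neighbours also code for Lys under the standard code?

1

Position 1: none → 0 synonymous.
Position 2: none → 0 synonymous.
Position 3: AAG → 1 synonymous.
Total: 0 + 0 + 1 = 1.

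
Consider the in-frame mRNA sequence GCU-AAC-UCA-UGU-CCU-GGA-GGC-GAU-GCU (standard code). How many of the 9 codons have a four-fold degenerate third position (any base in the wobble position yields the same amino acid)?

6

Codon 1 GCU (Ala): third position 4-fold.
Codon 2 AAC (Asn): third position 2-fold.
Codon 3 UCA (Ser): third position 4-fold.
Codon 4 UGU (Cys): third position 2-fold.
Codon 5 CCU (Pro): third position 4-fold.
Codon 6 GGA (Gly): third position 4-fold.
Codon 7 GGC (Gly): third position 4-fold.
Codon 8 GAU (Asp): third position 2-fold.
Codon 9 GCU (Ala): third position 4-fold.
Four-fold degenerate third positions: 6.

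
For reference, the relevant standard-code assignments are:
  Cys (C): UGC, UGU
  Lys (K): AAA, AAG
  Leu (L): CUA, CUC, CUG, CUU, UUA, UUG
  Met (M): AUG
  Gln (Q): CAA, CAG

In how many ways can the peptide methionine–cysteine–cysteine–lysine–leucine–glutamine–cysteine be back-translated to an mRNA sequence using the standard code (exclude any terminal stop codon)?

192

Met: 1 codon.
Cys: 2 codons.
Cys: 2 codons.
Lys: 2 codons.
Leu: 6 codons.
Gln: 2 codons.
Cys: 2 codons.
1 × 2 × 2 × 2 × 6 × 2 × 2 = 192.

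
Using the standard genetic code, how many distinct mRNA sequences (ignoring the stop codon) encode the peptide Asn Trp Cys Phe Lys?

16

Asn: 2 codons.
Trp: 1 codon.
Cys: 2 codons.
Phe: 2 codons.
Lys: 2 codons.
2 × 1 × 2 × 2 × 2 = 16.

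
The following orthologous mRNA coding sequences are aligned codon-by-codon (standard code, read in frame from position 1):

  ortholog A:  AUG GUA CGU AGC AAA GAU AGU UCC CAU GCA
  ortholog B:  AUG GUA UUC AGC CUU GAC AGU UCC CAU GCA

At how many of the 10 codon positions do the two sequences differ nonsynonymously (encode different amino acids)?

Codon 1: AUG Met / AUG Met — identical.
Codon 2: GUA Val / GUA Val — identical.
Codon 3: CGU Arg / UUC Phe — nonsynonymous.
Codon 4: AGC Ser / AGC Ser — identical.
Codon 5: AAA Lys / CUU Leu — nonsynonymous.
Codon 6: GAU Asp / GAC Asp — synonymous.
Codon 7: AGU Ser / AGU Ser — identical.
Codon 8: UCC Ser / UCC Ser — identical.
Codon 9: CAU His / CAU His — identical.
Codon 10: GCA Ala / GCA Ala — identical.
Nonsynonymous differences: 2.

2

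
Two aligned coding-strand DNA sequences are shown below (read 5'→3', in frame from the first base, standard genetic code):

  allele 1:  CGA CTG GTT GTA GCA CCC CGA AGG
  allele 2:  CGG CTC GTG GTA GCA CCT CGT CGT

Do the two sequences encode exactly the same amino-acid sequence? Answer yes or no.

Codon 1: CGA Arg / CGG Arg — synonymous.
Codon 2: CTG Leu / CTC Leu — synonymous.
Codon 3: GTT Val / GTG Val — synonymous.
Codon 4: GTA Val / GTA Val — identical.
Codon 5: GCA Ala / GCA Ala — identical.
Codon 6: CCC Pro / CCT Pro — synonymous.
Codon 7: CGA Arg / CGT Arg — synonymous.
Codon 8: AGG Arg / CGT Arg — synonymous.
Nonsynonymous differences: 0 → same protein.

yes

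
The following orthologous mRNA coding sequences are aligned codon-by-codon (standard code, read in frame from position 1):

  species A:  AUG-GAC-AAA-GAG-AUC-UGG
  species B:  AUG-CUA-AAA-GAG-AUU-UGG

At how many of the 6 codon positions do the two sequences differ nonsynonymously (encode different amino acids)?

1

Codon 1: AUG Met / AUG Met — identical.
Codon 2: GAC Asp / CUA Leu — nonsynonymous.
Codon 3: AAA Lys / AAA Lys — identical.
Codon 4: GAG Glu / GAG Glu — identical.
Codon 5: AUC Ile / AUU Ile — synonymous.
Codon 6: UGG Trp / UGG Trp — identical.
Nonsynonymous differences: 1.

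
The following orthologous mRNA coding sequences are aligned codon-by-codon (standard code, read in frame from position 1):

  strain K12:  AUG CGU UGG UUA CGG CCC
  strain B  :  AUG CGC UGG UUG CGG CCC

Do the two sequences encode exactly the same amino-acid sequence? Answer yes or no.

yes

Codon 1: AUG Met / AUG Met — identical.
Codon 2: CGU Arg / CGC Arg — synonymous.
Codon 3: UGG Trp / UGG Trp — identical.
Codon 4: UUA Leu / UUG Leu — synonymous.
Codon 5: CGG Arg / CGG Arg — identical.
Codon 6: CCC Pro / CCC Pro — identical.
Nonsynonymous differences: 0 → same protein.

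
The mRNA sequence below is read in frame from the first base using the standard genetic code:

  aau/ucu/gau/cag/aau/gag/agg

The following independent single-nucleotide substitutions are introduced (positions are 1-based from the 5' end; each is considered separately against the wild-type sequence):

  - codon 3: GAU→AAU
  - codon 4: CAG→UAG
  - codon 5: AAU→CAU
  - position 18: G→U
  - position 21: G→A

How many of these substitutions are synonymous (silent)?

Codon 3: GAU (Asp) → AAU (Asn) — missense.
Codon 4: CAG (Gln) → UAG (Stop) — nonsense.
Codon 5: AAU (Asn) → CAU (His) — missense.
Codon 6: GAG (Glu) → GAU (Asp) — missense.
Codon 7: AGG (Arg) → AGA (Arg) — synonymous.
Synonymous: 1 of 5.

1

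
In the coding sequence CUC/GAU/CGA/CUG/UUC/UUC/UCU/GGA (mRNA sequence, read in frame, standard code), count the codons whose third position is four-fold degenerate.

5

Codon 1 CUC (Leu): third position 4-fold.
Codon 2 GAU (Asp): third position 2-fold.
Codon 3 CGA (Arg): third position 4-fold.
Codon 4 CUG (Leu): third position 4-fold.
Codon 5 UUC (Phe): third position 2-fold.
Codon 6 UUC (Phe): third position 2-fold.
Codon 7 UCU (Ser): third position 4-fold.
Codon 8 GGA (Gly): third position 4-fold.
Four-fold degenerate third positions: 5.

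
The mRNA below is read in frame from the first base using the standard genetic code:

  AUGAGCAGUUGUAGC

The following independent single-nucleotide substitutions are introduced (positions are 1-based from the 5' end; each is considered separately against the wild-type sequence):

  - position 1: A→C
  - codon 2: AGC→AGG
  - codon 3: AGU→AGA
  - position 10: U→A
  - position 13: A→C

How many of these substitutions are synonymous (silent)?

0

Codon 1: AUG (Met) → CUG (Leu) — missense.
Codon 2: AGC (Ser) → AGG (Arg) — missense.
Codon 3: AGU (Ser) → AGA (Arg) — missense.
Codon 4: UGU (Cys) → AGU (Ser) — missense.
Codon 5: AGC (Ser) → CGC (Arg) — missense.
Synonymous: 0 of 5.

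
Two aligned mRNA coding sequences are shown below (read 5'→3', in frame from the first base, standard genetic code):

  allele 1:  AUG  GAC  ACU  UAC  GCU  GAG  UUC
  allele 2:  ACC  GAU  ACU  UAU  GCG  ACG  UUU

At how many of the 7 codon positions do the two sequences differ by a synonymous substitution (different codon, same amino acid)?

Codon 1: AUG Met / ACC Thr — nonsynonymous.
Codon 2: GAC Asp / GAU Asp — synonymous.
Codon 3: ACU Thr / ACU Thr — identical.
Codon 4: UAC Tyr / UAU Tyr — synonymous.
Codon 5: GCU Ala / GCG Ala — synonymous.
Codon 6: GAG Glu / ACG Thr — nonsynonymous.
Codon 7: UUC Phe / UUU Phe — synonymous.
Synonymous differences: 4.

4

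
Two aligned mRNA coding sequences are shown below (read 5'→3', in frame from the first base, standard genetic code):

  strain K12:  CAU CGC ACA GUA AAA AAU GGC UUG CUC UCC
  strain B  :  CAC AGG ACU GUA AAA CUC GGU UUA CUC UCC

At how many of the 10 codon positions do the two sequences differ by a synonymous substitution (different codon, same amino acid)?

5

Codon 1: CAU His / CAC His — synonymous.
Codon 2: CGC Arg / AGG Arg — synonymous.
Codon 3: ACA Thr / ACU Thr — synonymous.
Codon 4: GUA Val / GUA Val — identical.
Codon 5: AAA Lys / AAA Lys — identical.
Codon 6: AAU Asn / CUC Leu — nonsynonymous.
Codon 7: GGC Gly / GGU Gly — synonymous.
Codon 8: UUG Leu / UUA Leu — synonymous.
Codon 9: CUC Leu / CUC Leu — identical.
Codon 10: UCC Ser / UCC Ser — identical.
Synonymous differences: 5.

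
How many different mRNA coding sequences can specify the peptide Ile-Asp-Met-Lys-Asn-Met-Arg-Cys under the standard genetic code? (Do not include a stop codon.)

288

Ile: 3 codons.
Asp: 2 codons.
Met: 1 codon.
Lys: 2 codons.
Asn: 2 codons.
Met: 1 codon.
Arg: 6 codons.
Cys: 2 codons.
3 × 2 × 1 × 2 × 2 × 1 × 6 × 2 = 288.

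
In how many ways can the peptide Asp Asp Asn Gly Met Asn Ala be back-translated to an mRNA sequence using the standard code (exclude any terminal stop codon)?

Asp: 2 codons.
Asp: 2 codons.
Asn: 2 codons.
Gly: 4 codons.
Met: 1 codon.
Asn: 2 codons.
Ala: 4 codons.
2 × 2 × 2 × 4 × 1 × 2 × 4 = 256.

256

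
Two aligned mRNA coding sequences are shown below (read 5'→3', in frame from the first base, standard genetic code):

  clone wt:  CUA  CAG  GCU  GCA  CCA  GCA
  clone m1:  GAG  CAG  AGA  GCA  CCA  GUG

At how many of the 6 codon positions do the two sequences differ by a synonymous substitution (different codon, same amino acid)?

0

Codon 1: CUA Leu / GAG Glu — nonsynonymous.
Codon 2: CAG Gln / CAG Gln — identical.
Codon 3: GCU Ala / AGA Arg — nonsynonymous.
Codon 4: GCA Ala / GCA Ala — identical.
Codon 5: CCA Pro / CCA Pro — identical.
Codon 6: GCA Ala / GUG Val — nonsynonymous.
Synonymous differences: 0.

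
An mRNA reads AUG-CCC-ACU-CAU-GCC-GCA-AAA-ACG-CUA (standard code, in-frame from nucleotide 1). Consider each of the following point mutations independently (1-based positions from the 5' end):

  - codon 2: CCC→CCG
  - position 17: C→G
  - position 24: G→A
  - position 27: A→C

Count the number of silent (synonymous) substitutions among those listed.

Codon 2: CCC (Pro) → CCG (Pro) — synonymous.
Codon 6: GCA (Ala) → GGA (Gly) — missense.
Codon 8: ACG (Thr) → ACA (Thr) — synonymous.
Codon 9: CUA (Leu) → CUC (Leu) — synonymous.
Synonymous: 3 of 4.

3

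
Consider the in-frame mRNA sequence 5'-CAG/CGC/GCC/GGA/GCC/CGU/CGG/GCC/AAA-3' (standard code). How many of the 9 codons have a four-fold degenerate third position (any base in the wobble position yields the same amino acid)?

Codon 1 CAG (Gln): third position 2-fold.
Codon 2 CGC (Arg): third position 4-fold.
Codon 3 GCC (Ala): third position 4-fold.
Codon 4 GGA (Gly): third position 4-fold.
Codon 5 GCC (Ala): third position 4-fold.
Codon 6 CGU (Arg): third position 4-fold.
Codon 7 CGG (Arg): third position 4-fold.
Codon 8 GCC (Ala): third position 4-fold.
Codon 9 AAA (Lys): third position 2-fold.
Four-fold degenerate third positions: 7.

7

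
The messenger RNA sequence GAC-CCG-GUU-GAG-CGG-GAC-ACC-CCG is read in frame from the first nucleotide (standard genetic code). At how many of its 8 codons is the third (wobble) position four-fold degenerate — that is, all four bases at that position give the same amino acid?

Codon 1 GAC (Asp): third position 2-fold.
Codon 2 CCG (Pro): third position 4-fold.
Codon 3 GUU (Val): third position 4-fold.
Codon 4 GAG (Glu): third position 2-fold.
Codon 5 CGG (Arg): third position 4-fold.
Codon 6 GAC (Asp): third position 2-fold.
Codon 7 ACC (Thr): third position 4-fold.
Codon 8 CCG (Pro): third position 4-fold.
Four-fold degenerate third positions: 5.

5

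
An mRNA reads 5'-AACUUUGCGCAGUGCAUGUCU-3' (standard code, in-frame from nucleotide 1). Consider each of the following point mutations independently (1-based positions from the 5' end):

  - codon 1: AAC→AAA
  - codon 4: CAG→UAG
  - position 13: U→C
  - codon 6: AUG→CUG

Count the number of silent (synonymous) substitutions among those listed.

0

Codon 1: AAC (Asn) → AAA (Lys) — missense.
Codon 4: CAG (Gln) → UAG (Stop) — nonsense.
Codon 5: UGC (Cys) → CGC (Arg) — missense.
Codon 6: AUG (Met) → CUG (Leu) — missense.
Synonymous: 0 of 4.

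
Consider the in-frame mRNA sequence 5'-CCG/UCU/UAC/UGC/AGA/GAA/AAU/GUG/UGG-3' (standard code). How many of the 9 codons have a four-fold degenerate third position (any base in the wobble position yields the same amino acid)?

Codon 1 CCG (Pro): third position 4-fold.
Codon 2 UCU (Ser): third position 4-fold.
Codon 3 UAC (Tyr): third position 2-fold.
Codon 4 UGC (Cys): third position 2-fold.
Codon 5 AGA (Arg): third position 2-fold.
Codon 6 GAA (Glu): third position 2-fold.
Codon 7 AAU (Asn): third position 2-fold.
Codon 8 GUG (Val): third position 4-fold.
Codon 9 UGG (Trp): third position 1-fold.
Four-fold degenerate third positions: 3.

3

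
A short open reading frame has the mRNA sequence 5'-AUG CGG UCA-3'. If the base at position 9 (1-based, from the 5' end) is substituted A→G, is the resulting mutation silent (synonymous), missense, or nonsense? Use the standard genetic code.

silent

Position 9 falls in codon 3: UCA → Ser.
After the substitution the codon is UCG → Ser.
Both encode Ser, so the change is synonymous.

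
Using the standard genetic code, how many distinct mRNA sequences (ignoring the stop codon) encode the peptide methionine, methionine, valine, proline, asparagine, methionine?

Met: 1 codon.
Met: 1 codon.
Val: 4 codons.
Pro: 4 codons.
Asn: 2 codons.
Met: 1 codon.
1 × 1 × 4 × 4 × 2 × 1 = 32.

32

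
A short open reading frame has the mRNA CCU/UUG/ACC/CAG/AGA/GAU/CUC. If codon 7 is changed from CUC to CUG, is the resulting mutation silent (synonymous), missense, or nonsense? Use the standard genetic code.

Position 21 falls in codon 7: CUC → Leu.
After the substitution the codon is CUG → Leu.
Both encode Leu, so the change is synonymous.

silent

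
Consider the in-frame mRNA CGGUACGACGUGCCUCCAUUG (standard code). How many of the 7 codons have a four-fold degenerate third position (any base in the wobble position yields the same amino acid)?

4

Codon 1 CGG (Arg): third position 4-fold.
Codon 2 UAC (Tyr): third position 2-fold.
Codon 3 GAC (Asp): third position 2-fold.
Codon 4 GUG (Val): third position 4-fold.
Codon 5 CCU (Pro): third position 4-fold.
Codon 6 CCA (Pro): third position 4-fold.
Codon 7 UUG (Leu): third position 2-fold.
Four-fold degenerate third positions: 4.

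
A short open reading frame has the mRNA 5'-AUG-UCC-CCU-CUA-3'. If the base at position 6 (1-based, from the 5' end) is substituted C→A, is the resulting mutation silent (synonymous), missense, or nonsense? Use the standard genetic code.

silent

Position 6 falls in codon 2: UCC → Ser.
After the substitution the codon is UCA → Ser.
Both encode Ser, so the change is synonymous.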